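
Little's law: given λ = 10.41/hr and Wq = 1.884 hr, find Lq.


Lq = λWq = 10.41·1.884 = 19.6124

Final: 19.6124


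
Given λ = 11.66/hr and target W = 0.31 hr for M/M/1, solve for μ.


W = 1/(μ−λ) ⇒ μ − λ = 1/W = 1/0.31 = 3.2258
μ = λ + 1/W = 11.66 + 3.2258 = 14.8858 per hr

Final: 14.8858 /hr


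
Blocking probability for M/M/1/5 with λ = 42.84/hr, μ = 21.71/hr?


ρ = λ/μ = 42.84/21.71 = 1.9733
P_K = (1−ρ)ρ^K/(1−ρ^(K+1)) = (-0.9733·29.919077)/(1 − 59.038842)
= -29.119765/-58.038842 = 0.501729

Final: 0.501729


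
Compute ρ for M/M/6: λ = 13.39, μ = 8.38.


ρ = λ/(cμ) = 13.39/(6·8.38) = 13.39/50.28 = 0.2663

Final: 0.2663


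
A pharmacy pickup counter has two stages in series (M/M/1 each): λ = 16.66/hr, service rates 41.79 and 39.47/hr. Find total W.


Each node sees arrival rate λ = 16.66/hr (tandem ⇒ throughput preserved).
W₁ = 1/(μ₁−λ) = 1/(41.79−16.66) = 0.03979 hr
W₂ = 1/(μ₂−λ) = 1/(39.47−16.66) = 0.04384 hr
W_total = W₁ + W₂ = 0.03979 + 0.04384 = 0.08363 hr

Final: 0.08363 hr


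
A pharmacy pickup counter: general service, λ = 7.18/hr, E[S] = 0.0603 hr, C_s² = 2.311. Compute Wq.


ρ = λ·E[S] = 7.18·0.0603 = 0.4330
E[S²] = E[S]²(1+C_s²) = 0.0603²·(1+2.311) = 0.012039
Wq = λ·E[S²]/(2(1−ρ)) = 7.18·0.012039/(2·0.5670) = 0.07622 hr

Final: 0.07622 hr


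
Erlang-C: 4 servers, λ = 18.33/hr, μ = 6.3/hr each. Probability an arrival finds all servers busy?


a = λ/μ = 2.9095; ρ = a/4 = 0.7274
P₀ = 0.043104 (from M/M/c formula)
C(c,a) = [a^c/(c!(1−ρ))]·P₀ = [71.66179/(24·0.2726)]·0.043104
= 10.95268·0.043104 = 0.472101

Final: 0.472101


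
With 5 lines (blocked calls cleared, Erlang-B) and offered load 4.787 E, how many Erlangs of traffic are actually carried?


B(5,4.787) = 0.267344 (Erlang-B)
Carried load = a(1 − B) = 4.787·(1 − 0.267344) = 4.787·0.732656 = 3.5072 E

Final: 3.5072 Erlangs


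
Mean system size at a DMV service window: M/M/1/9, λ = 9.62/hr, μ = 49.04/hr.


ρ = 9.62/49.04 = 0.1962
L = ρ[1 − (K+1)ρ^K + Kρ^(K+1)] / [(1−ρ)(1−ρ^(K+1))]
Numerator: 0.1962·(1 − 10·0.0000004302 + 9·0.00000008438) = 0.196166
Denominator: (0.8038)·(1.000000) = 0.803834
L = 0.196166/0.803834 = 0.2440

Final: 0.2440


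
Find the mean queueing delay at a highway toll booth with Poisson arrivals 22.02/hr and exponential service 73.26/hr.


ρ = 22.02/73.26 = 0.3006
Wq = ρ/(μ−λ) = 0.3006/(73.26 − 22.02) = 0.3006/51.24 = 0.005866 hr

Final: 0.005866 hr


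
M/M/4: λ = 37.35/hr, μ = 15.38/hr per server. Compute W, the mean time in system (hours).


a = 2.4285; ρ = 0.6071; P₀ = 0.080303
Lq = P₀·a^c·ρ/(c!(1−ρ)²) = 0.45773
Wq = Lq/λ = 0.45773/37.35 = 0.01226 hr
W = Wq + 1/μ = 0.01226 + 0.06502 = 0.07727 hr

Final: 0.07727 hr


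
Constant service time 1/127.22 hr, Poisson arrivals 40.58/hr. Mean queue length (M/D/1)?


ρ = 40.58/127.22 = 0.3190
M/D/1: Lq = ρ²/(2(1−ρ)) = 0.1017/(2·0.6810) = 0.07470

Final: 0.07470


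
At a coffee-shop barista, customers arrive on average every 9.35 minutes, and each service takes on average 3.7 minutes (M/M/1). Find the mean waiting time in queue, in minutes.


λ = 60/9.35 = 6.4171 /hr
μ = 60/3.7 = 16.2162 /hr
ρ = λ/μ = 6.4171/16.2162 = 0.3957
Wq = ρ/(μ−λ) = 0.3957/(16.2162−6.4171) = 0.04038 hr
In minutes: 0.04038·60 = 2.423 min

Final: 2.423 min


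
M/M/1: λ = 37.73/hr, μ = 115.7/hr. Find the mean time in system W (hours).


W = 1/(μ−λ) = 1/(115.7 − 37.73) = 1/77.97 = 0.01283 hr

Final: 0.01283 hr


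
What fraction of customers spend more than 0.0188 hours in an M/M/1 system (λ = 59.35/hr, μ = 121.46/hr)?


W ~ Exponential(μ−λ) for M/M/1.
μ − λ = 121.46 − 59.35 = 62.1100
P(W > t) = e^{−(μ−λ)t} = e^{−1.1677} = 0.311092

Final: 0.311092


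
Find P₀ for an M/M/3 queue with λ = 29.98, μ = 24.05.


a = λ/μ = 29.98/24.05 = 1.2466; ρ = a/c = 0.4155
Σ_{k=0}^{2} a^k/k! (terms k=0..2) = 1.00000 + 1.24657 + 0.77697 = 3.02354
Tail: a^3/(3!(1−ρ)) = 1.93709/(6·0.5845) = 0.55237
P₀ = 1/(3.02354 + 0.55237) = 1/3.57591 = 0.279649

Final: 0.279649


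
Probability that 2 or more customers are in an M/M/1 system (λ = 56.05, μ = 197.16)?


ρ = 56.05/197.16 = 0.2843
P(N ≥ n) = ρ^n = 0.2843^2 = 0.080819

Final: 0.080819


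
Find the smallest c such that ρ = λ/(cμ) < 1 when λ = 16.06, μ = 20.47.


Stability requires cμ > λ ⇔ c > λ/μ.
λ/μ = 16.06/20.47 = 0.7846
Minimum integer c = ⌊0.7846⌋ + 1 = 1
Check: 1·20.47 = 20.47 > 16.06, while 0·20.47 = 0.00 ≤ 16.06

Final: 1 servers


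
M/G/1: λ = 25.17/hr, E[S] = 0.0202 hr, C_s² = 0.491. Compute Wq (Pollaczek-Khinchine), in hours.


ρ = λ·E[S] = 25.17·0.0202 = 0.5084
E[S²] = E[S]²(1+C_s²) = 0.0202²·(1+0.491) = 0.0006084
Wq = λ·E[S²]/(2(1−ρ)) = 25.17·0.0006084/(2·0.4916) = 0.01558 hr

Final: 0.01558 hr


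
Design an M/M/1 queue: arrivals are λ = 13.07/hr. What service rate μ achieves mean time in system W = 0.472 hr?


W = 1/(μ−λ) ⇒ μ − λ = 1/W = 1/0.472 = 2.1186
μ = λ + 1/W = 13.07 + 2.1186 = 15.1886 per hr

Final: 15.1886 /hr


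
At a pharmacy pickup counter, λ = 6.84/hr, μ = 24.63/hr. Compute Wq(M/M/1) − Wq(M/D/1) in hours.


ρ = 6.84/24.63 = 0.2777
Wq(M/M/1) = ρ/(μ−λ) = 0.2777/17.79 = 0.01561 hr
Wq(M/D/1) = ρ/(2(μ−λ)) = 0.007805 hr
Savings = 0.01561 − 0.007805 = 0.007805 hr

Final: 0.007805 hr


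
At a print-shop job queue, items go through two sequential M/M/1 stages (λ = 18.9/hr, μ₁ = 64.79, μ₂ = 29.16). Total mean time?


Each node sees arrival rate λ = 18.9/hr (tandem ⇒ throughput preserved).
W₁ = 1/(μ₁−λ) = 1/(64.79−18.9) = 0.02179 hr
W₂ = 1/(μ₂−λ) = 1/(29.16−18.9) = 0.09747 hr
W_total = W₁ + W₂ = 0.02179 + 0.09747 = 0.11926 hr

Final: 0.11926 hr


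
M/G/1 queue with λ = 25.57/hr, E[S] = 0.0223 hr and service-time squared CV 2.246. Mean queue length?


ρ = λ·E[S] = 25.57·0.0223 = 0.5702
Lq = ρ²(1+C_s²)/(2(1−ρ)) = 0.3251·(1+2.246)/(2·0.4298)
= 0.3251·3.2460/0.8596 = 1.22782

Final: 1.22782


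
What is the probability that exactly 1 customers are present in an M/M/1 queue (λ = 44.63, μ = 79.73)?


ρ = 44.63/79.73 = 0.5598
P_n = (1−ρ)·ρ^n = (1 − 0.5598)·0.5598^1 = 0.4402·0.559764 = 0.246428

Final: 0.246428


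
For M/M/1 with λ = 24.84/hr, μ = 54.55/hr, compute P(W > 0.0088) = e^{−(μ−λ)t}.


W ~ Exponential(μ−λ) for M/M/1.
μ − λ = 54.55 − 24.84 = 29.7100
P(W > t) = e^{−(μ−λ)t} = e^{−0.2614} = 0.769936

Final: 0.769936


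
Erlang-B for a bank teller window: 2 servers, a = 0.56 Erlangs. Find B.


B(c,a) = (a^c/c!) / Σ_{k=0}^{c} a^k/k!
a^2/2! = 0.156800
Σ terms (k=0..2): 1.00000 + 0.56000 + 0.15680 = 1.716800
B = 0.156800/1.716800 = 0.091333

Final: 0.091333


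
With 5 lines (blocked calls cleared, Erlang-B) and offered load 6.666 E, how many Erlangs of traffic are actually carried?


B(5,6.666) = 0.404430 (Erlang-B)
Carried load = a(1 − B) = 6.666·(1 − 0.404430) = 6.666·0.595570 = 3.9701 E

Final: 3.9701 Erlangs


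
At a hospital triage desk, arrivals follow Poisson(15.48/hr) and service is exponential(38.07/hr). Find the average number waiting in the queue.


ρ = 15.48/38.07 = 0.4066
Lq = ρ²/(1−ρ) = 0.1653/0.5934 = 0.2786

Final: 0.2786


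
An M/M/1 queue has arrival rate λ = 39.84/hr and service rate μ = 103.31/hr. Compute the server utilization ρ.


ρ = λ/μ = 39.84/103.31 = 0.3856

Final: 0.3856


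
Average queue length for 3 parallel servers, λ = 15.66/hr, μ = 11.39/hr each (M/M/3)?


a = λ/μ = 1.3749; ρ = a/3 = 0.4583
P₀ = 0.242737
Lq = P₀·a^c·ρ / (c!·(1−ρ)²) = 0.242737·2.59899·0.4583/(6·0.29344)
= 0.16421

Final: 0.16421


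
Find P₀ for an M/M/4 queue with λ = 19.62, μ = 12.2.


a = λ/μ = 19.62/12.2 = 1.6082; ρ = a/c = 0.4020
Σ_{k=0}^{3} a^k/k! (terms k=0..3) = 1.00000 + 1.60820 + 1.29315 + 0.69321 = 4.59456
Tail: a^4/(4!(1−ρ)) = 6.68893/(24·0.5980) = 0.46610
P₀ = 1/(4.59456 + 0.46610) = 1/5.06066 = 0.197603

Final: 0.197603


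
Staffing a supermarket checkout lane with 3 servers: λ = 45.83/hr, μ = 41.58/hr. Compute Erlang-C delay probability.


a = λ/μ = 1.1022; ρ = a/3 = 0.3674
P₀ = 0.326537 (from M/M/c formula)
C(c,a) = [a^c/(c!(1−ρ))]·P₀ = [1.33905/(6·0.6326)]·0.326537
= 0.35279·0.326537 = 0.115200

Final: 0.115200


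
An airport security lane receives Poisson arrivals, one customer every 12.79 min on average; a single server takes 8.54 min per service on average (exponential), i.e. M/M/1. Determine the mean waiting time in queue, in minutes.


λ = 60/12.79 = 4.6912 /hr
μ = 60/8.54 = 7.0258 /hr
ρ = λ/μ = 4.6912/7.0258 = 0.6677
Wq = ρ/(μ−λ) = 0.6677/(7.0258−4.6912) = 0.28601 hr
In minutes: 0.28601·60 = 17.160 min

Final: 17.160 min


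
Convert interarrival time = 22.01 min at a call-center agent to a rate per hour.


λ = 1/(interarrival time) in consistent units.
1 hour = 60 min, so λ = 60/22.01 = 2.7260 per hour

Final: 2.7260 /hr


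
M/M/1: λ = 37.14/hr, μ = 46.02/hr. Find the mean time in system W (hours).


W = 1/(μ−λ) = 1/(46.02 − 37.14) = 1/8.88 = 0.1126 hr

Final: 0.1126 hr


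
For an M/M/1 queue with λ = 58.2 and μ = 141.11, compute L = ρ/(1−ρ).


ρ = λ/μ = 58.2/141.11 = 0.4124
L = ρ/(1−ρ) = 0.4124/(1 − 0.4124) = 0.4124/0.5876 = 0.7020

Final: 0.7020


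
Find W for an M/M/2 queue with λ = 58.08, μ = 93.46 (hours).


a = 0.6214; ρ = 0.3107; P₀ = 0.525878
Lq = P₀·a^c·ρ/(c!(1−ρ)²) = 0.06641
Wq = Lq/λ = 0.06641/58.08 = 0.001143 hr
W = Wq + 1/μ = 0.001143 + 0.01070 = 0.01184 hr

Final: 0.01184 hr


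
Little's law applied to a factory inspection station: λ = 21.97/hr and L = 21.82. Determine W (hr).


W = L/λ = 21.82/21.97 = 0.9932 hr

Final: 0.9932 hr


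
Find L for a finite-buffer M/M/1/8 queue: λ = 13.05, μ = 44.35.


ρ = 13.05/44.35 = 0.2943
L = ρ[1 − (K+1)ρ^K + Kρ^(K+1)] / [(1−ρ)(1−ρ^(K+1))]
Numerator: 0.2943·(1 − 9·0.00005620 + 8·0.00001654) = 0.294140
Denominator: (0.7057)·(0.999983) = 0.705738
L = 0.294140/0.705738 = 0.4168

Final: 0.4168


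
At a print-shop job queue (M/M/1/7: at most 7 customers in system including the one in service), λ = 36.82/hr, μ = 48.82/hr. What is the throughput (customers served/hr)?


ρ = 0.7542; P_K = (1−ρ)ρ^7/(1−ρ^8) = 0.038107
λ_eff = λ(1 − P_K) = 36.82·(1 − 0.038107) = 36.82·0.961893 = 35.4169 /hr

Final: 35.4169 /hr


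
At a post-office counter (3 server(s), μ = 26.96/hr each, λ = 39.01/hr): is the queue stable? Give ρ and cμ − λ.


Total capacity cμ = 3·26.96 = 80.88/hr
ρ = λ/(cμ) = 39.01/80.88 = 0.4823
Stable ⇔ ρ < 1: YES
Spare capacity = cμ − λ = 80.88 − 39.01 = 41.87/hr

Final: ρ = 0.4823; stable; margin = 41.87/hr


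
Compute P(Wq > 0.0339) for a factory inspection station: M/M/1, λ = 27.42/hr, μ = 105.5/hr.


ρ = 27.42/105.5 = 0.2599
P(Wq > t) = ρ·e^{−(μ−λ)t} = 0.2599·e^{−2.6469}
= 0.2599·0.070870 = 0.018419

Final: 0.018419


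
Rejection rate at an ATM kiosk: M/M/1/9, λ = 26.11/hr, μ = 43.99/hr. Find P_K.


ρ = λ/μ = 26.11/43.99 = 0.5935
P_K = (1−ρ)ρ^K/(1−ρ^(K+1)) = (0.4065·0.009143)/(1 − 0.005427)
= 0.003716/0.994573 = 0.003736

Final: 0.003736


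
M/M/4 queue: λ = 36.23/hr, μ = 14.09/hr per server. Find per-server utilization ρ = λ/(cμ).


ρ = λ/(cμ) = 36.23/(4·14.09) = 36.23/56.36 = 0.6428

Final: 0.6428


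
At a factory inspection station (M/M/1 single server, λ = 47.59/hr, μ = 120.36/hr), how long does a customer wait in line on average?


ρ = 47.59/120.36 = 0.3954
Wq = ρ/(μ−λ) = 0.3954/(120.36 − 47.59) = 0.3954/72.77 = 0.005434 hr

Final: 0.005434 hr


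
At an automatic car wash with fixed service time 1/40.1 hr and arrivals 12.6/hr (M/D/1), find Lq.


ρ = 12.6/40.1 = 0.3142
M/D/1: Lq = ρ²/(2(1−ρ)) = 0.09873/(2·0.6858) = 0.07198

Final: 0.07198


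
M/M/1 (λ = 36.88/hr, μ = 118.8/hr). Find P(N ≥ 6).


ρ = 36.88/118.8 = 0.3104
P(N ≥ n) = ρ^n = 0.3104^6 = 0.0008950

Final: 0.0008950


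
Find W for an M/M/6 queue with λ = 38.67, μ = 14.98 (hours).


a = 2.5814; ρ = 0.4302; P₀ = 0.075147
Lq = P₀·a^c·ρ/(c!(1−ρ)²) = 0.04093
Wq = Lq/λ = 0.04093/38.67 = 0.001059 hr
W = Wq + 1/μ = 0.001059 + 0.06676 = 0.06781 hr

Final: 0.06781 hr


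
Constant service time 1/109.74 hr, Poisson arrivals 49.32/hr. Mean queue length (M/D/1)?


ρ = 49.32/109.74 = 0.4494
M/D/1: Lq = ρ²/(2(1−ρ)) = 0.2020/(2·0.5506) = 0.18343

Final: 0.18343


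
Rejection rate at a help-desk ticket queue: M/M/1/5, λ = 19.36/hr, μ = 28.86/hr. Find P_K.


ρ = λ/μ = 19.36/28.86 = 0.6708
P_K = (1−ρ)ρ^K/(1−ρ^(K+1)) = (0.3292·0.135845)/(1 − 0.091128)
= 0.044717/0.908872 = 0.049201

Final: 0.049201


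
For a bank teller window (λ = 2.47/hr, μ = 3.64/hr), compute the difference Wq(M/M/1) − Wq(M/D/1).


ρ = 2.47/3.64 = 0.6786
Wq(M/M/1) = ρ/(μ−λ) = 0.6786/1.17 = 0.57998 hr
Wq(M/D/1) = ρ/(2(μ−λ)) = 0.28999 hr
Savings = 0.57998 − 0.28999 = 0.28999 hr

Final: 0.28999 hr


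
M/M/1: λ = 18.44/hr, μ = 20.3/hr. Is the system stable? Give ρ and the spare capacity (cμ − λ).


Total capacity cμ = 1·20.3 = 20.30/hr
ρ = λ/(cμ) = 18.44/20.30 = 0.9084
Stable ⇔ ρ < 1: YES
Spare capacity = cμ − λ = 20.30 − 18.44 = 1.86/hr

Final: ρ = 0.9084; stable; margin = 1.86/hr


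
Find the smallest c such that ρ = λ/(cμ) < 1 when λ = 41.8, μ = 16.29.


Stability requires cμ > λ ⇔ c > λ/μ.
λ/μ = 41.8/16.29 = 2.5660
Minimum integer c = ⌊2.5660⌋ + 1 = 3
Check: 3·16.29 = 48.87 > 41.8, while 2·16.29 = 32.58 ≤ 41.8

Final: 3 servers


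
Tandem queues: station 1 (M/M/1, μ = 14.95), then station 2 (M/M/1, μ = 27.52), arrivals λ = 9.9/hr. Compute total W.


Each node sees arrival rate λ = 9.9/hr (tandem ⇒ throughput preserved).
W₁ = 1/(μ₁−λ) = 1/(14.95−9.9) = 0.19802 hr
W₂ = 1/(μ₂−λ) = 1/(27.52−9.9) = 0.05675 hr
W_total = W₁ + W₂ = 0.19802 + 0.05675 = 0.25477 hr

Final: 0.25477 hr


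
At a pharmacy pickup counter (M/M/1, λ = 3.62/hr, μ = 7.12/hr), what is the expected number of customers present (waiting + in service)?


ρ = λ/μ = 3.62/7.12 = 0.5084
L = ρ/(1−ρ) = 0.5084/(1 − 0.5084) = 0.5084/0.4916 = 1.0343

Final: 1.0343


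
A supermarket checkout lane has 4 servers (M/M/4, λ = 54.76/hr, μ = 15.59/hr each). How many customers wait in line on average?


a = λ/μ = 3.5125; ρ = a/4 = 0.8781
P₀ = 0.014297
Lq = P₀·a^c·ρ / (c!·(1−ρ)²) = 0.014297·152.21915·0.8781/(24·0.01485)
= 5.36092

Final: 5.36092


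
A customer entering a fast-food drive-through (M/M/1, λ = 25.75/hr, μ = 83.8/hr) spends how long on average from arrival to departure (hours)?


W = 1/(μ−λ) = 1/(83.8 − 25.75) = 1/58.05 = 0.01723 hr

Final: 0.01723 hr


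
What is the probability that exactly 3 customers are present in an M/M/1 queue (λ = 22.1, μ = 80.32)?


ρ = 22.1/80.32 = 0.2751
P_n = (1−ρ)·ρ^n = (1 − 0.2751)·0.2751^3 = 0.7249·0.020831 = 0.015099

Final: 0.015099


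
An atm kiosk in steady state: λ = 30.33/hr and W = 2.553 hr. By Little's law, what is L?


L = λW = 30.33·2.553 = 77.4325

Final: 77.4325


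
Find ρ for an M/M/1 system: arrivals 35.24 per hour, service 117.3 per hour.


ρ = λ/μ = 35.24/117.3 = 0.3004

Final: 0.3004


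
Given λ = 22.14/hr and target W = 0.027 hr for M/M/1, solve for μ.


W = 1/(μ−λ) ⇒ μ − λ = 1/W = 1/0.027 = 37.0370
μ = λ + 1/W = 22.14 + 37.0370 = 59.1770 per hr

Final: 59.1770 /hr


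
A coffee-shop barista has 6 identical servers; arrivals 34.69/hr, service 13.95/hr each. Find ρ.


ρ = λ/(cμ) = 34.69/(6·13.95) = 34.69/83.70 = 0.4145

Final: 0.4145


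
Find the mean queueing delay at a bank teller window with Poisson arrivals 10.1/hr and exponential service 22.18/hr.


ρ = 10.1/22.18 = 0.4554
Wq = ρ/(μ−λ) = 0.4554/(22.18 − 10.1) = 0.4554/12.08 = 0.03770 hr

Final: 0.03770 hr


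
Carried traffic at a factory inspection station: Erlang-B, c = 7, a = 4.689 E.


B(7,4.689) = 0.101371 (Erlang-B)
Carried load = a(1 − B) = 4.689·(1 − 0.101371) = 4.689·0.898629 = 4.2137 E

Final: 4.2137 Erlangs


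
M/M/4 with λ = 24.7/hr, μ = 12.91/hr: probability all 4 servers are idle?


a = λ/μ = 24.7/12.91 = 1.9132; ρ = a/c = 0.4783
Σ_{k=0}^{3} a^k/k! (terms k=0..3) = 1.00000 + 1.91325 + 1.83025 + 1.16724 = 5.91074
Tail: a^4/(4!(1−ρ)) = 13.39932/(24·0.5217) = 1.07019
P₀ = 1/(5.91074 + 1.07019) = 1/6.98093 = 0.143247

Final: 0.143247


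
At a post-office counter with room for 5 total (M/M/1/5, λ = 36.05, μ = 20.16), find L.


ρ = 36.05/20.16 = 1.7882
L = ρ[1 − (K+1)ρ^K + Kρ^(K+1)] / [(1−ρ)(1−ρ^(K+1))]
Numerator: 1.7882·(1 − 6·18.284105 + 5·32.695535) = 97.944855
Denominator: (-0.7882)·(-31.695535) = 24.982245
L = 97.944855/24.982245 = 3.9206

Final: 3.9206


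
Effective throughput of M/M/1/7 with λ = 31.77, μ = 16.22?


ρ = 1.9587; P_K = (1−ρ)ρ^7/(1−ρ^8) = 0.491725
λ_eff = λ(1 − P_K) = 31.77·(1 − 0.491725) = 31.77·0.508275 = 16.1479 /hr

Final: 16.1479 /hr


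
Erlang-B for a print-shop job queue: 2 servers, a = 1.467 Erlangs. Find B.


B(c,a) = (a^c/c!) / Σ_{k=0}^{c} a^k/k!
a^2/2! = 1.076045
Σ terms (k=0..2): 1.00000 + 1.46700 + 1.07604 = 3.543045
B = 1.076045/3.543045 = 0.303706

Final: 0.303706


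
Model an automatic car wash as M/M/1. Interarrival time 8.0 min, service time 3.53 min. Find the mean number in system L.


λ = 60/8.0 = 7.5000 /hr
μ = 60/3.53 = 16.9972 /hr
ρ = λ/μ = 7.5000/16.9972 = 0.4413
L = ρ/(1−ρ) = 0.4413/0.5587 = 0.7897

Final: 0.7897


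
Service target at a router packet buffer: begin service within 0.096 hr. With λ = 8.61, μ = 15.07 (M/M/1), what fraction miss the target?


ρ = 8.61/15.07 = 0.5713
P(Wq > t) = ρ·e^{−(μ−λ)t} = 0.5713·e^{−0.6202}
= 0.5713·0.537858 = 0.307297

Final: 0.307297


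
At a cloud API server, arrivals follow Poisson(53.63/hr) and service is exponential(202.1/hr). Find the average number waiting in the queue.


ρ = 53.63/202.1 = 0.2654
Lq = ρ²/(1−ρ) = 0.07042/0.7346 = 0.09585

Final: 0.09585


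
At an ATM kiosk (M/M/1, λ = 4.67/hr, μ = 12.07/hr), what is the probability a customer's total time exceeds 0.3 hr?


W ~ Exponential(μ−λ) for M/M/1.
μ − λ = 12.07 − 4.67 = 7.4000
P(W > t) = e^{−(μ−λ)t} = e^{−2.2200} = 0.108609

Final: 0.108609


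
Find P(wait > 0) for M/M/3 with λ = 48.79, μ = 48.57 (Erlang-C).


a = λ/μ = 1.0045; ρ = a/3 = 0.3348
P₀ = 0.361918 (from M/M/c formula)
C(c,a) = [a^c/(c!(1−ρ))]·P₀ = [1.01365/(6·0.6652)]·0.361918
= 0.25399·0.361918 = 0.091923

Final: 0.091923


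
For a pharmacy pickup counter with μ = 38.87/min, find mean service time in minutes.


Mean service time = 1/μ = 1/38.87 minute = 0.02573 minute
In minutes: 0.02573 × 1 = 0.02573 min

Final: 0.02573 min


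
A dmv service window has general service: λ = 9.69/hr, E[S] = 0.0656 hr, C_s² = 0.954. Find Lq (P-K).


ρ = λ·E[S] = 9.69·0.0656 = 0.6357
Lq = ρ²(1+C_s²)/(2(1−ρ)) = 0.4041·(1+0.954)/(2·0.3643)
= 0.4041·1.9540/0.7287 = 1.08355

Final: 1.08355


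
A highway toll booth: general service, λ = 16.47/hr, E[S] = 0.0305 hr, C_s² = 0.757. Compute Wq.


ρ = λ·E[S] = 16.47·0.0305 = 0.5023
E[S²] = E[S]²(1+C_s²) = 0.0305²·(1+0.757) = 0.001634
Wq = λ·E[S²]/(2(1−ρ)) = 16.47·0.001634/(2·0.4977) = 0.02705 hr

Final: 0.02705 hr


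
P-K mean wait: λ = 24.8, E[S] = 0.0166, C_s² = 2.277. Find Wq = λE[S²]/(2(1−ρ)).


ρ = λ·E[S] = 24.8·0.0166 = 0.4117
E[S²] = E[S]²(1+C_s²) = 0.0166²·(1+2.277) = 0.0009030
Wq = λ·E[S²]/(2(1−ρ)) = 24.8·0.0009030/(2·0.5883) = 0.01903 hr

Final: 0.01903 hr


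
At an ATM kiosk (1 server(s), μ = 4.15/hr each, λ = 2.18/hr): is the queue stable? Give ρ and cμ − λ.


Total capacity cμ = 1·4.15 = 4.15/hr
ρ = λ/(cμ) = 2.18/4.15 = 0.5253
Stable ⇔ ρ < 1: YES
Spare capacity = cμ − λ = 4.15 − 2.18 = 1.97/hr

Final: ρ = 0.5253; stable; margin = 1.97/hr


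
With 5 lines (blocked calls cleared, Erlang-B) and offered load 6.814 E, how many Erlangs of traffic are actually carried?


B(5,6.814) = 0.413563 (Erlang-B)
Carried load = a(1 − B) = 6.814·(1 − 0.413563) = 6.814·0.586437 = 3.9960 E

Final: 3.9960 Erlangs


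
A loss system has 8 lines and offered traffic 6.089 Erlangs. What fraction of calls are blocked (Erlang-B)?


B(c,a) = (a^c/c!) / Σ_{k=0}^{c} a^k/k!
a^8/8! = 46.864854
Σ terms (k=0..8): 1.00000 + 6.08900 + 18.53796 + 37.62588 + 57.27600 + 69.75071 + 70.78534 + 61.57314 + 46.86485 = 369.502882
B = 46.864854/369.502882 = 0.126832

Final: 0.126832


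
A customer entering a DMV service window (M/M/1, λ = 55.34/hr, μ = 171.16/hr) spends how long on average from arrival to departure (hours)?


W = 1/(μ−λ) = 1/(171.16 − 55.34) = 1/115.82 = 0.008634 hr

Final: 0.008634 hr


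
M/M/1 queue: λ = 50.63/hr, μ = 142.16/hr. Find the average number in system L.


ρ = λ/μ = 50.63/142.16 = 0.3561
L = ρ/(1−ρ) = 0.3561/(1 − 0.3561) = 0.3561/0.6439 = 0.5532

Final: 0.5532


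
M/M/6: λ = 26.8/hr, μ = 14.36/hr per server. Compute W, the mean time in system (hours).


a = 1.8663; ρ = 0.3110; P₀ = 0.154546
Lq = P₀·a^c·ρ/(c!(1−ρ)²) = 0.005944
Wq = Lq/λ = 0.005944/26.8 = 0.0002218 hr
W = Wq + 1/μ = 0.0002218 + 0.06964 = 0.06986 hr

Final: 0.06986 hr


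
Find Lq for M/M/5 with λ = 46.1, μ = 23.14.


a = λ/μ = 1.9922; ρ = a/5 = 0.3984
P₀ = 0.135398
Lq = P₀·a^c·ρ / (c!·(1−ρ)²) = 0.135398·31.38252·0.3984/(120·0.36187)
= 0.03899

Final: 0.03899


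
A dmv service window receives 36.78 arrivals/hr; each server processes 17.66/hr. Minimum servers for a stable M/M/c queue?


Stability requires cμ > λ ⇔ c > λ/μ.
λ/μ = 36.78/17.66 = 2.0827
Minimum integer c = ⌊2.0827⌋ + 1 = 3
Check: 3·17.66 = 52.98 > 36.78, while 2·17.66 = 35.32 ≤ 36.78

Final: 3 servers


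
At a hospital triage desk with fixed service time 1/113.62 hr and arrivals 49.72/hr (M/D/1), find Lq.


ρ = 49.72/113.62 = 0.4376
M/D/1: Lq = ρ²/(2(1−ρ)) = 0.1915/(2·0.5624) = 0.17025

Final: 0.17025


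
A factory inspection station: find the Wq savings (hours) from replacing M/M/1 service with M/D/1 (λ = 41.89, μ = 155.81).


ρ = 41.89/155.81 = 0.2689
Wq(M/M/1) = ρ/(μ−λ) = 0.2689/113.92 = 0.002360 hr
Wq(M/D/1) = ρ/(2(μ−λ)) = 0.001180 hr
Savings = 0.002360 − 0.001180 = 0.001180 hr

Final: 0.001180 hr


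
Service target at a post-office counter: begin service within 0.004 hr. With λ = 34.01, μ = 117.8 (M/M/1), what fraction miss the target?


ρ = 34.01/117.8 = 0.2887
P(Wq > t) = ρ·e^{−(μ−λ)t} = 0.2887·e^{−0.3352}
= 0.2887·0.715224 = 0.206492

Final: 0.206492


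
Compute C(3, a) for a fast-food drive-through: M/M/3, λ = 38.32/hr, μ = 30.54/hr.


a = λ/μ = 1.2547; ρ = a/3 = 0.4182
P₀ = 0.277170 (from M/M/c formula)
C(c,a) = [a^c/(c!(1−ρ))]·P₀ = [1.97547/(6·0.5818)]·0.277170
= 0.56595·0.277170 = 0.156865

Final: 0.156865


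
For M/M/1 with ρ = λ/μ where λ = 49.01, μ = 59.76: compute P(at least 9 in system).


ρ = 49.01/59.76 = 0.8201
P(N ≥ n) = ρ^n = 0.8201^9 = 0.167829

Final: 0.167829


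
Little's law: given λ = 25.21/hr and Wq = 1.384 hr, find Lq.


Lq = λWq = 25.21·1.384 = 34.8906

Final: 34.8906


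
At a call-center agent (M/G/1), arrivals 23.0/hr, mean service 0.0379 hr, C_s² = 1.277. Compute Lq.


ρ = λ·E[S] = 23.0·0.0379 = 0.8717
Lq = ρ²(1+C_s²)/(2(1−ρ)) = 0.7599·(1+1.277)/(2·0.1283)
= 0.7599·2.2770/0.2566 = 6.74280

Final: 6.74280


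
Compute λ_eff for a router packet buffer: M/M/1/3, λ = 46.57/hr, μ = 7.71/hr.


ρ = 6.0402; P_K = (1−ρ)ρ^3/(1−ρ^4) = 0.835070
λ_eff = λ(1 − P_K) = 46.57·(1 − 0.835070) = 46.57·0.164930 = 7.6808 /hr

Final: 7.6808 /hr


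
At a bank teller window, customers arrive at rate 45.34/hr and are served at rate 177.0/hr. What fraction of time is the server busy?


ρ = λ/μ = 45.34/177.0 = 0.2562

Final: 0.2562


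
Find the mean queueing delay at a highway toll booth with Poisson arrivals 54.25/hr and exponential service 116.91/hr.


ρ = 54.25/116.91 = 0.4640
Wq = ρ/(μ−λ) = 0.4640/(116.91 − 54.25) = 0.4640/62.66 = 0.007406 hr

Final: 0.007406 hr


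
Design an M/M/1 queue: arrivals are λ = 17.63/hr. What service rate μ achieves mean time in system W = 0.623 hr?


W = 1/(μ−λ) ⇒ μ − λ = 1/W = 1/0.623 = 1.6051
μ = λ + 1/W = 17.63 + 1.6051 = 19.2351 per hr

Final: 19.2351 /hr


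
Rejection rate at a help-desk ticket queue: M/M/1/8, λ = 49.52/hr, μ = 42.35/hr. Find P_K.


ρ = λ/μ = 49.52/42.35 = 1.1693
P_K = (1−ρ)ρ^K/(1−ρ^(K+1)) = (-0.1693·3.494763)/(1 − 4.086439)
= -0.591675/-3.086439 = 0.191702

Final: 0.191702


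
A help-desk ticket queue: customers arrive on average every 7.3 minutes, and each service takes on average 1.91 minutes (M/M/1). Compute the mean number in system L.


λ = 60/7.3 = 8.2192 /hr
μ = 60/1.91 = 31.4136 /hr
ρ = λ/μ = 8.2192/31.4136 = 0.2616
L = ρ/(1−ρ) = 0.2616/0.7384 = 0.3544

Final: 0.3544


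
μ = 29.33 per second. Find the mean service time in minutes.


Mean service time = 1/μ = 1/29.33 second = 0.03409 second
In minutes: 0.03409 × 0.0166667 = 0.0005682 min

Final: 0.0005682 min


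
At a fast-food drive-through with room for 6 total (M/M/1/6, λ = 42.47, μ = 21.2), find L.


ρ = 42.47/21.2 = 2.0033
L = ρ[1 − (K+1)ρ^K + Kρ^(K+1)] / [(1−ρ)(1−ρ^(K+1))]
Numerator: 2.0033·(1 − 7·64.636585 + 6·129.486592) = 652.001562
Denominator: (-1.0033)·(-128.486592) = 128.910840
L = 652.001562/128.910840 = 5.0578

Final: 5.0578


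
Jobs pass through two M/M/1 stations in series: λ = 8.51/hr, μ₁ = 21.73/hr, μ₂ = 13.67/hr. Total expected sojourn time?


Each node sees arrival rate λ = 8.51/hr (tandem ⇒ throughput preserved).
W₁ = 1/(μ₁−λ) = 1/(21.73−8.51) = 0.07564 hr
W₂ = 1/(μ₂−λ) = 1/(13.67−8.51) = 0.19380 hr
W_total = W₁ + W₂ = 0.07564 + 0.19380 = 0.26944 hr

Final: 0.26944 hr


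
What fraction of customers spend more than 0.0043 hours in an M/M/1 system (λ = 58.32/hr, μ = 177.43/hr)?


W ~ Exponential(μ−λ) for M/M/1.
μ − λ = 177.43 − 58.32 = 119.1100
P(W > t) = e^{−(μ−λ)t} = e^{−0.5122} = 0.599192

Final: 0.599192


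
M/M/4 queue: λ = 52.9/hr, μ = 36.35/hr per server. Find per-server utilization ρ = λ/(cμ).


ρ = λ/(cμ) = 52.9/(4·36.35) = 52.9/145.40 = 0.3638

Final: 0.3638


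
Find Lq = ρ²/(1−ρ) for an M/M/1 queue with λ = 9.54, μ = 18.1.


ρ = 9.54/18.1 = 0.5271
Lq = ρ²/(1−ρ) = 0.2778/0.4729 = 0.5874

Final: 0.5874


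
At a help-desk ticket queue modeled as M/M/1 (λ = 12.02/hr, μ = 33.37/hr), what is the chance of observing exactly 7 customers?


ρ = 12.02/33.37 = 0.3602
P_n = (1−ρ)·ρ^n = (1 − 0.3602)·0.3602^7 = 0.6398·0.0007868 = 0.0005034

Final: 0.0005034


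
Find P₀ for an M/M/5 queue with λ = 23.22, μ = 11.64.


a = λ/μ = 23.22/11.64 = 1.9948; ρ = a/c = 0.3990
Σ_{k=0}^{4} a^k/k! (terms k=0..4) = 1.00000 + 1.99485 + 1.98970 + 1.32305 + 0.65982 = 6.96742
Tail: a^5/(5!(1−ρ)) = 31.58975/(120·0.6010) = 0.43799
P₀ = 1/(6.96742 + 0.43799) = 1/7.40541 = 0.135036

Final: 0.135036


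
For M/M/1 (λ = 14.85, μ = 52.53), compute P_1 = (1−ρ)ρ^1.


ρ = 14.85/52.53 = 0.2827
P_n = (1−ρ)·ρ^n = (1 − 0.2827)·0.2827^1 = 0.7173·0.282696 = 0.202779

Final: 0.202779


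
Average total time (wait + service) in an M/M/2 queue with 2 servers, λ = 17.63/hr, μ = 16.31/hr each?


a = 1.0809; ρ = 0.5405; P₀ = 0.298308
Lq = P₀·a^c·ρ/(c!(1−ρ)²) = 0.44603
Wq = Lq/λ = 0.44603/17.63 = 0.02530 hr
W = Wq + 1/μ = 0.02530 + 0.06131 = 0.08661 hr

Final: 0.08661 hr


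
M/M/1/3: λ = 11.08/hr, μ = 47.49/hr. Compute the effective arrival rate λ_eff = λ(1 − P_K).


ρ = 0.2333; P_K = (1−ρ)ρ^3/(1−ρ^4) = 0.009766
λ_eff = λ(1 − P_K) = 11.08·(1 − 0.009766) = 11.08·0.990234 = 10.9718 /hr

Final: 10.9718 /hr


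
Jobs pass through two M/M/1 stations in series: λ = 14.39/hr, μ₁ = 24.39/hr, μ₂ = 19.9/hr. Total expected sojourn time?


Each node sees arrival rate λ = 14.39/hr (tandem ⇒ throughput preserved).
W₁ = 1/(μ₁−λ) = 1/(24.39−14.39) = 0.10000 hr
W₂ = 1/(μ₂−λ) = 1/(19.9−14.39) = 0.18149 hr
W_total = W₁ + W₂ = 0.10000 + 0.18149 = 0.28149 hr

Final: 0.28149 hr


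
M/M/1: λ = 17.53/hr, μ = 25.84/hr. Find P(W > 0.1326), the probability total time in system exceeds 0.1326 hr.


W ~ Exponential(μ−λ) for M/M/1.
μ − λ = 25.84 − 17.53 = 8.3100
P(W > t) = e^{−(μ−λ)t} = e^{−1.1019} = 0.332237

Final: 0.332237


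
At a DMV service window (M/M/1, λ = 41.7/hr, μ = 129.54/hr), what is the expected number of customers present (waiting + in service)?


ρ = λ/μ = 41.7/129.54 = 0.3219
L = ρ/(1−ρ) = 0.3219/(1 − 0.3219) = 0.3219/0.6781 = 0.4747

Final: 0.4747


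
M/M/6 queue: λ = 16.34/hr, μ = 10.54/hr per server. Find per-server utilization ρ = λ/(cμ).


ρ = λ/(cμ) = 16.34/(6·10.54) = 16.34/63.24 = 0.2584

Final: 0.2584


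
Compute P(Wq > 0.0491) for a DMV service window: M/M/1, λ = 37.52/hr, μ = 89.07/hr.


ρ = 37.52/89.07 = 0.4212
P(Wq > t) = ρ·e^{−(μ−λ)t} = 0.4212·e^{−2.5311}
= 0.4212·0.079571 = 0.033519

Final: 0.033519


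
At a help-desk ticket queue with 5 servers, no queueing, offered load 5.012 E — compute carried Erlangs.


B(5,5.012) = 0.285841 (Erlang-B)
Carried load = a(1 − B) = 5.012·(1 − 0.285841) = 5.012·0.714159 = 3.5794 E

Final: 3.5794 Erlangs


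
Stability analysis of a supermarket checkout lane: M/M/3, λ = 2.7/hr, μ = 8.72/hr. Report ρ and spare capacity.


Total capacity cμ = 3·8.72 = 26.16/hr
ρ = λ/(cμ) = 2.7/26.16 = 0.1032
Stable ⇔ ρ < 1: YES
Spare capacity = cμ − λ = 26.16 − 2.7 = 23.46/hr

Final: ρ = 0.1032; stable; margin = 23.46/hr


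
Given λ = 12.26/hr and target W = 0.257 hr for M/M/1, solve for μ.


W = 1/(μ−λ) ⇒ μ − λ = 1/W = 1/0.257 = 3.8911
μ = λ + 1/W = 12.26 + 3.8911 = 16.1511 per hr

Final: 16.1511 /hr


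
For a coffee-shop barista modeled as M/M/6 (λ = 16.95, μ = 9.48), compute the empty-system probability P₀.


a = λ/μ = 16.95/9.48 = 1.7880; ρ = a/c = 0.2980
Σ_{k=0}^{5} a^k/k! (terms k=0..5) = 1.00000 + 1.78797 + 1.59843 + 0.95265 + 0.42583 + 0.15227 = 5.91715
Tail: a^6/(6!(1−ρ)) = 32.67143/(720·0.7020) = 0.06464
P₀ = 1/(5.91715 + 0.06464) = 1/5.98179 = 0.167174

Final: 0.167174


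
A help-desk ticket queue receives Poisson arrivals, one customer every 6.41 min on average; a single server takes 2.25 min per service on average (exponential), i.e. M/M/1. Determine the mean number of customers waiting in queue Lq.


λ = 60/6.41 = 9.3604 /hr
μ = 60/2.25 = 26.6667 /hr
ρ = λ/μ = 9.3604/26.6667 = 0.3510
Lq = ρ²/(1−ρ) = 0.1232/0.6490 = 0.1899

Final: 0.1899


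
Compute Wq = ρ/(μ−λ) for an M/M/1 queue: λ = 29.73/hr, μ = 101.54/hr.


ρ = 29.73/101.54 = 0.2928
Wq = ρ/(μ−λ) = 0.2928/(101.54 − 29.73) = 0.2928/71.81 = 0.004077 hr

Final: 0.004077 hr


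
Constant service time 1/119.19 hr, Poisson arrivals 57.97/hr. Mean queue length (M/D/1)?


ρ = 57.97/119.19 = 0.4864
M/D/1: Lq = ρ²/(2(1−ρ)) = 0.2366/(2·0.5136) = 0.23027

Final: 0.23027


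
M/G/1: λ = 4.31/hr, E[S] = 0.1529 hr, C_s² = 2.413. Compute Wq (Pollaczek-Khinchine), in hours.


ρ = λ·E[S] = 4.31·0.1529 = 0.6590
E[S²] = E[S]²(1+C_s²) = 0.1529²·(1+2.413) = 0.079791
Wq = λ·E[S²]/(2(1−ρ)) = 4.31·0.079791/(2·0.3410) = 0.50425 hr

Final: 0.50425 hr


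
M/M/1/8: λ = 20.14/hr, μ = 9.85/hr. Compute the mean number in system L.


ρ = 20.14/9.85 = 2.0447
L = ρ[1 − (K+1)ρ^K + Kρ^(K+1)] / [(1−ρ)(1−ρ^(K+1))]
Numerator: 2.0447·(1 − 9·305.482183 + 8·624.610271) = 4597.527548
Denominator: (-1.0447)·(-623.610271) = 651.466974
L = 4597.527548/651.466974 = 7.0572

Final: 7.0572


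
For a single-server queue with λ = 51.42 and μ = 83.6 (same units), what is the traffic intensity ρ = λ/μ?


ρ = λ/μ = 51.42/83.6 = 0.6151

Final: 0.6151


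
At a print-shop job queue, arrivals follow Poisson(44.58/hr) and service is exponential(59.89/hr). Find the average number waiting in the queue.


ρ = 44.58/59.89 = 0.7444
Lq = ρ²/(1−ρ) = 0.5541/0.2556 = 2.1675

Final: 2.1675


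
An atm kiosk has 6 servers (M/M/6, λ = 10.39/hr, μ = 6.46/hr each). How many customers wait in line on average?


a = λ/μ = 1.6084; ρ = a/6 = 0.2681
P₀ = 0.200138
Lq = P₀·a^c·ρ / (c!·(1−ρ)²) = 0.200138·17.31004·0.2681/(720·0.53574)
= 0.002408

Final: 0.002408


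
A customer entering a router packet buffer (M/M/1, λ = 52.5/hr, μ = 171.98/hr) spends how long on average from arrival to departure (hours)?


W = 1/(μ−λ) = 1/(171.98 − 52.5) = 1/119.48 = 0.008370 hr

Final: 0.008370 hr


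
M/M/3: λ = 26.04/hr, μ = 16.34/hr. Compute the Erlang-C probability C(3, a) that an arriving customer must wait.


a = λ/μ = 1.5936; ρ = a/3 = 0.5312
P₀ = 0.188594 (from M/M/c formula)
C(c,a) = [a^c/(c!(1−ρ))]·P₀ = [4.04731/(6·0.4688)]·0.188594
= 1.43893·0.188594 = 0.271373

Final: 0.271373


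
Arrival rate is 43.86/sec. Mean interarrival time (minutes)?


Mean interarrival time = 1/λ = 1/43.86 second = 0.02280 second
In minutes: 0.02280 × 0.0166667 = 0.0003800 min

Final: 0.0003800 min


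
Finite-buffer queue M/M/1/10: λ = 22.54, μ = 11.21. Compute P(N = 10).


ρ = λ/μ = 22.54/11.21 = 2.0107
P_K = (1−ρ)ρ^K/(1−ρ^(K+1)) = (-1.0107·1080.147317)/(1 − 2171.857317)
= -1091.710000/-2170.857317 = 0.502893

Final: 0.502893


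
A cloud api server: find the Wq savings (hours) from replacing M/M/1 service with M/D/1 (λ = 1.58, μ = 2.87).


ρ = 1.58/2.87 = 0.5505
Wq(M/M/1) = ρ/(μ−λ) = 0.5505/1.29 = 0.42676 hr
Wq(M/D/1) = ρ/(2(μ−λ)) = 0.21338 hr
Savings = 0.42676 − 0.21338 = 0.21338 hr

Final: 0.21338 hr


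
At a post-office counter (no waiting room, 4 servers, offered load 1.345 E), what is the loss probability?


B(c,a) = (a^c/c!) / Σ_{k=0}^{c} a^k/k!
a^4/4! = 0.136357
Σ terms (k=0..4): 1.00000 + 1.34500 + 0.90451 + 0.40552 + 0.13636 = 3.791393
B = 0.136357/3.791393 = 0.035965

Final: 0.035965


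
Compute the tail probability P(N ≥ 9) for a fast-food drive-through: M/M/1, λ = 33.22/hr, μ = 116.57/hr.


ρ = 33.22/116.57 = 0.2850
P(N ≥ n) = ρ^n = 0.2850^9 = 0.00001240

Final: 0.00001240


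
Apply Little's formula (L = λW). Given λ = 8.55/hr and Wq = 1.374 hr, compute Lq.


Lq = λWq = 8.55·1.374 = 11.7477

Final: 11.7477


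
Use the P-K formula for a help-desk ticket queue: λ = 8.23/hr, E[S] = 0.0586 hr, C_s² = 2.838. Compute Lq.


ρ = λ·E[S] = 8.23·0.0586 = 0.4823
Lq = ρ²(1+C_s²)/(2(1−ρ)) = 0.2326·(1+2.838)/(2·0.5177)
= 0.2326·3.8380/1.0354 = 0.86213

Final: 0.86213


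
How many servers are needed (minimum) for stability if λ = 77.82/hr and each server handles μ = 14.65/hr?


Stability requires cμ > λ ⇔ c > λ/μ.
λ/μ = 77.82/14.65 = 5.3119
Minimum integer c = ⌊5.3119⌋ + 1 = 6
Check: 6·14.65 = 87.90 > 77.82, while 5·14.65 = 73.25 ≤ 77.82

Final: 6 servers


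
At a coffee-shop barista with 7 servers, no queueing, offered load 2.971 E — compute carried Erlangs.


B(7,2.971) = 0.021015 (Erlang-B)
Carried load = a(1 − B) = 2.971·(1 − 0.021015) = 2.971·0.978985 = 2.9086 E

Final: 2.9086 Erlangs


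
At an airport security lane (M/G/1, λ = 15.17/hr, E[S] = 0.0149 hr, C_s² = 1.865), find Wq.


ρ = λ·E[S] = 15.17·0.0149 = 0.2260
E[S²] = E[S]²(1+C_s²) = 0.0149²·(1+1.865) = 0.0006361
Wq = λ·E[S²]/(2(1−ρ)) = 15.17·0.0006361/(2·0.7740) = 0.006233 hr

Final: 0.006233 hr


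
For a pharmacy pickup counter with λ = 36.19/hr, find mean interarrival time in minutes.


Mean interarrival time = 1/λ = 1/36.19 hour = 0.02763 hour
In minutes: 0.02763 × 60 = 1.6579 min

Final: 1.6579 min


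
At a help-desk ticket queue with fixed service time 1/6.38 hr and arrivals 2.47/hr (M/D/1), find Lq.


ρ = 2.47/6.38 = 0.3871
M/D/1: Lq = ρ²/(2(1−ρ)) = 0.1499/(2·0.6129) = 0.12228

Final: 0.12228


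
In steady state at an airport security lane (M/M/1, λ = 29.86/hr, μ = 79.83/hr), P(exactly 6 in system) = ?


ρ = 29.86/79.83 = 0.3740
P_n = (1−ρ)·ρ^n = (1 − 0.3740)·0.3740^6 = 0.6260·0.002739 = 0.001714

Final: 0.001714


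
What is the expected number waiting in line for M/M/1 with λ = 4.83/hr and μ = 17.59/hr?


ρ = 4.83/17.59 = 0.2746
Lq = ρ²/(1−ρ) = 0.07540/0.7254 = 0.1039

Final: 0.1039


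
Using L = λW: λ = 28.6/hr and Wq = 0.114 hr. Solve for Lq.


Lq = λWq = 28.6·0.114 = 3.2604

Final: 3.2604


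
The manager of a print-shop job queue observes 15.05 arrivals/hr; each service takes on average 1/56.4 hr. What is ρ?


ρ = λ/μ = 15.05/56.4 = 0.2668

Final: 0.2668


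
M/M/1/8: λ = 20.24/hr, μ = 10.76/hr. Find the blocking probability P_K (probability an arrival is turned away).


ρ = λ/μ = 20.24/10.76 = 1.8810
P_K = (1−ρ)ρ^K/(1−ρ^(K+1)) = (-0.8810·156.742184)/(1 − 294.838458)
= -138.096274/-293.838458 = 0.469973

Final: 0.469973


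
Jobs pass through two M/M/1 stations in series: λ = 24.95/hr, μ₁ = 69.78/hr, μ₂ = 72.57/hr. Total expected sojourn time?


Each node sees arrival rate λ = 24.95/hr (tandem ⇒ throughput preserved).
W₁ = 1/(μ₁−λ) = 1/(69.78−24.95) = 0.02231 hr
W₂ = 1/(μ₂−λ) = 1/(72.57−24.95) = 0.02100 hr
W_total = W₁ + W₂ = 0.02231 + 0.02100 = 0.04331 hr

Final: 0.04331 hr


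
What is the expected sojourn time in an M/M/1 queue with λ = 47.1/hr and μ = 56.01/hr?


W = 1/(μ−λ) = 1/(56.01 − 47.1) = 1/8.91 = 0.1122 hr

Final: 0.1122 hr


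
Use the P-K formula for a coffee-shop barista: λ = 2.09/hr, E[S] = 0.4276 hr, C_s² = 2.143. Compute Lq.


ρ = λ·E[S] = 2.09·0.4276 = 0.8937
Lq = ρ²(1+C_s²)/(2(1−ρ)) = 0.7987·(1+2.143)/(2·0.1063)
= 0.7987·3.1430/0.2126 = 11.80548

Final: 11.80548


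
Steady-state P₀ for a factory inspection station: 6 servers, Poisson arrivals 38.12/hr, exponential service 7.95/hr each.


a = λ/μ = 38.12/7.95 = 4.7950; ρ = a/c = 0.7992
Σ_{k=0}^{5} a^k/k! (terms k=0..5) = 1.00000 + 4.79497 + 11.49586 + 18.37410 + 22.02581 + 21.12261 = 78.81334
Tail: a^6/(6!(1−ρ)) = 12153.86981/(720·0.2008) = 84.04947
P₀ = 1/(78.81334 + 84.04947) = 1/162.86281 = 0.006140

Final: 0.006140


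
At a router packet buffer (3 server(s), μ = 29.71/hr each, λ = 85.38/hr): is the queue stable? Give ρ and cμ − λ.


Total capacity cμ = 3·29.71 = 89.13/hr
ρ = λ/(cμ) = 85.38/89.13 = 0.9579
Stable ⇔ ρ < 1: YES
Spare capacity = cμ − λ = 89.13 − 85.38 = 3.75/hr

Final: ρ = 0.9579; stable; margin = 3.75/hr


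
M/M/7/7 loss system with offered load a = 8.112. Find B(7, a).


B(c,a) = (a^c/c!) / Σ_{k=0}^{c} a^k/k!
a^7/7! = 458.632744
Σ terms (k=0..7): 1.00000 + 8.11200 + 32.90227 + 88.96774 + 180.42658 + 292.72409 + 395.76297 + 458.63274 = 1458.528401
B = 458.632744/1458.528401 = 0.314449

Final: 0.314449


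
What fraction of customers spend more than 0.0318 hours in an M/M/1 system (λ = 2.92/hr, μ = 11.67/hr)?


W ~ Exponential(μ−λ) for M/M/1.
μ − λ = 11.67 − 2.92 = 8.7500
P(W > t) = e^{−(μ−λ)t} = e^{−0.2782} = 0.757108

Final: 0.757108
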